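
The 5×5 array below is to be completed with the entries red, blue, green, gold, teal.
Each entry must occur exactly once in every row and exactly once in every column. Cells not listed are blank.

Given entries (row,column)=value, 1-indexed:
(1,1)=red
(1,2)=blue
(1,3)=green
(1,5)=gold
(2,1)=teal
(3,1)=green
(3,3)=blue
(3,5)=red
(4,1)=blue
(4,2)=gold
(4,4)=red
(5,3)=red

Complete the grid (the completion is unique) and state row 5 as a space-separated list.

gold green red blue teal

Row 5, column 1: row 5 has {red} and column 1 has {red, blue, green, teal}, leaving only gold.
Row 1, column 4: row 1 has {red, blue, green, gold} and column 4 has {red}, leaving only teal.
Row 2, column 3: row 2 has {teal} and column 3 has {red, blue, green}, leaving only gold.
Row 3, column 2: row 3 has {red, blue, green} and column 2 has {blue, gold}, leaving only teal.
Row 5, column 2: row 5 has {red, gold} and column 2 has {blue, gold, teal}, leaving only green.
Row 5, column 4: row 5 has {red, green, gold} and column 4 has {red, teal}, leaving only blue.
Row 5, column 5: row 5 has {red, blue, green, gold} and column 5 has {red, gold}, leaving only teal.
So row 5 reads: gold green red blue teal.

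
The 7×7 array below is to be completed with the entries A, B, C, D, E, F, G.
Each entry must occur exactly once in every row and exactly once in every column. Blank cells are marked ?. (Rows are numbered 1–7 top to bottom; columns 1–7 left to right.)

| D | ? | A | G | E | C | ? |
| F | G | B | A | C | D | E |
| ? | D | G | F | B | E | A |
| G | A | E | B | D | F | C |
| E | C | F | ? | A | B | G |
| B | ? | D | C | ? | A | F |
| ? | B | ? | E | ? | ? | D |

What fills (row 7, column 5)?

Row 1, column 2: row 1 has {A, C, D, E, G} and column 2 has {A, B, C, D, G}, leaving only F.
Row 1, column 7: row 1 has {A, C, D, E, F, G} and column 7 has {A, C, D, E, F, G}, leaving only B.
Row 3, column 1: row 3 has {A, B, D, E, F, G} and column 1 has {B, D, E, F, G}, leaving only C.
Row 5, column 4: row 5 has {A, B, C, E, F, G} and column 4 has {A, B, C, E, F, G}, leaving only D.
Row 6, column 2: row 6 has {A, B, C, D, F} and column 2 has {A, B, C, D, F, G}, leaving only E.
Row 6, column 5: row 6 has {A, B, C, D, E, F} and column 5 has {A, B, C, D, E}, leaving only G.
Row 7 already has {B, D, E} and column 5 already has {A, B, C, D, E, G}, so row 7, column 5 must be F.

F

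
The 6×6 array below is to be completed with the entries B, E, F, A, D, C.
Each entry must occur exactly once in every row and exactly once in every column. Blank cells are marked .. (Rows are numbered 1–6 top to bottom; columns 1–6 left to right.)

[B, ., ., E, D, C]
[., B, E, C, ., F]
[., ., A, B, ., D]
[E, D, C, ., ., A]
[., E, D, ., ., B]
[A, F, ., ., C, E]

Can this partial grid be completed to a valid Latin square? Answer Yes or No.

Yes

No row or column among the givens repeats a symbol, and propagating forced cells runs into no contradiction.
One valid completion exists (for instance, B A F E D C / D B E C A F / F C A B E D / E D C F B A / C E D A F B / A F B D C E).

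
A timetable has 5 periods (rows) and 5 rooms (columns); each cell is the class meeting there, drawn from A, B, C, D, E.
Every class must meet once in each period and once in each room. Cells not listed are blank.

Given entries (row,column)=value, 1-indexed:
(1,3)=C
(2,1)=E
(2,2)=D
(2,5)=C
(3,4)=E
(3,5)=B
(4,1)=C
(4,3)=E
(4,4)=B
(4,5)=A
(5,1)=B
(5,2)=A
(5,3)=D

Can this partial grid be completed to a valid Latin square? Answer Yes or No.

No

Period 4, room 2: period 4 together with room 2 already contain {A, B, C, D, E} — every symbol — so nothing can go there. The grid has no valid completion.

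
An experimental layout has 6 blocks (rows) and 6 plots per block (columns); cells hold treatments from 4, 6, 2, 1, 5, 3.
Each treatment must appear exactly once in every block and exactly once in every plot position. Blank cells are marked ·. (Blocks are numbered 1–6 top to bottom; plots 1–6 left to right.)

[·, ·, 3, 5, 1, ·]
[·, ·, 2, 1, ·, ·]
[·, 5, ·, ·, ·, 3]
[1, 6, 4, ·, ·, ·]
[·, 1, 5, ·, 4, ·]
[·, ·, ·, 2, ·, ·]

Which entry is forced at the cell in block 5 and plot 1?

Block 4, plot 4: block 4 has {4, 6, 1} and plot 4 has {2, 1, 5}, leaving only 3.
Block 5, plot 4: block 5 has {4, 1, 5} and plot 4 has {2, 1, 5, 3}, leaving only 6.
Block 3, plot 4: block 3 has {5, 3} and plot 4 has {6, 2, 1, 5, 3}, leaving only 4.
Block 5, plot 6: block 5 has {4, 6, 1, 5} and plot 6 has {3}, leaving only 2.
Block 5 already has {4, 6, 2, 1, 5} and plot 1 already has {1}, so block 5, plot 1 must be 3.

3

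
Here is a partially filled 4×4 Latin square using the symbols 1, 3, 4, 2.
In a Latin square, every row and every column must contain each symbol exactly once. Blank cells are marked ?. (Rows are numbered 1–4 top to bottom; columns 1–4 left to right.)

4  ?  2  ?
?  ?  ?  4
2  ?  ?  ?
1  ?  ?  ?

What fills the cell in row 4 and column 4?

Row 2, column 1: row 2 has {4} and column 1 has {1, 4, 2}, leaving only 3.
Row 2, column 3: row 2 has {3, 4} and column 3 has {2}, leaving only 1.
Row 2, column 2: row 2 has {1, 3, 4} and column 2 has {}, leaving only 2.
Row 4, column 4 is narrowed to {3, 2}.
If it were 3, then row 3, column 4 would be left with no valid symbol.
So row 4, column 4 must be 2.

2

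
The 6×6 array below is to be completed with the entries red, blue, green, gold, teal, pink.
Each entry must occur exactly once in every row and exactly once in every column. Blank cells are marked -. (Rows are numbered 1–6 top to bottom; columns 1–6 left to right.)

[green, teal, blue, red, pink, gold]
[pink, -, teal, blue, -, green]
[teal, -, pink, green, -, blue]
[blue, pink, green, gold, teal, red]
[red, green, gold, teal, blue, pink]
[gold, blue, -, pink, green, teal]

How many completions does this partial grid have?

2

Row 2, column 2: eliminating its row and column leaves {red, gold}.
Row 2, column 5: eliminating its row and column leaves {red, gold}.
Row 3, column 2: eliminating its row and column leaves {red, gold}.
Row 3, column 5: eliminating its row and column leaves {red, gold}.
Row 6, column 3: eliminating its row and column leaves {red}.
Enumerating the assignments across these blanks that avoid any row or column repeat gives 2 completions.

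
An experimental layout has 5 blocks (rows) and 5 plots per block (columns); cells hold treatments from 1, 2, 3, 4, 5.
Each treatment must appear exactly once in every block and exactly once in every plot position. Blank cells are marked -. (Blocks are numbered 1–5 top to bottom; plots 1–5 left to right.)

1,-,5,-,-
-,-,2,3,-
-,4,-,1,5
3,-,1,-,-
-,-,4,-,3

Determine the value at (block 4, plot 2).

2

Block 3, plot 1: block 3 has {1, 4, 5} and plot 1 has {1, 3}, leaving only 2.
Block 3, plot 3: block 3 has {1, 2, 4, 5} and plot 3 has {1, 2, 4, 5}, leaving only 3.
Block 5, plot 1: block 5 has {3, 4} and plot 1 has {1, 2, 3}, leaving only 5.
Block 2, plot 1: block 2 has {2, 3} and plot 1 has {1, 2, 3, 5}, leaving only 4.
Block 2, plot 5: block 2 has {2, 3, 4} and plot 5 has {3, 5}, leaving only 1.
Block 2, plot 2: block 2 has {1, 2, 3, 4} and plot 2 has {4}, leaving only 5.
Block 4 already has {1, 3} and plot 2 already has {4, 5}, so block 4, plot 2 must be 2.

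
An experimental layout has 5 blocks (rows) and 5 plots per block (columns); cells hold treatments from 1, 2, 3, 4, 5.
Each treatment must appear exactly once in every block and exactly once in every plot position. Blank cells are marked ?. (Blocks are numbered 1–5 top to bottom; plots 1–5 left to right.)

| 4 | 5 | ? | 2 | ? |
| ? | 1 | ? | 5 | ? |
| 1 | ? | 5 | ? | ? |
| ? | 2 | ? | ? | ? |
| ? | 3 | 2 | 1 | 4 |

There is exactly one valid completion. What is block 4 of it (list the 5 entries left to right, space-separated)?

Block 3, plot 2: block 3 has {1, 5} and plot 2 has {1, 2, 3, 5}, leaving only 4.
Block 3, plot 4: block 3 has {1, 4, 5} and plot 4 has {1, 2, 5}, leaving only 3.
Block 4, plot 4: block 4 has {2} and plot 4 has {1, 2, 3, 5}, leaving only 4.
Block 3, plot 5: block 3 has {1, 3, 4, 5} and plot 5 has {4}, leaving only 2.
Block 2, plot 5: block 2 has {1, 5} and plot 5 has {2, 4}, leaving only 3.
Block 1, plot 5: block 1 has {2, 4, 5} and plot 5 has {2, 3, 4}, leaving only 1.
Block 4, plot 5: block 4 has {2, 4} and plot 5 has {1, 2, 3, 4}, leaving only 5.
Block 4, plot 1: block 4 has {2, 4, 5} and plot 1 has {1, 4}, leaving only 3.
Block 4, plot 3: block 4 has {2, 3, 4, 5} and plot 3 has {2, 5}, leaving only 1.
So block 4 reads: 3 2 1 4 5.

3 2 1 4 5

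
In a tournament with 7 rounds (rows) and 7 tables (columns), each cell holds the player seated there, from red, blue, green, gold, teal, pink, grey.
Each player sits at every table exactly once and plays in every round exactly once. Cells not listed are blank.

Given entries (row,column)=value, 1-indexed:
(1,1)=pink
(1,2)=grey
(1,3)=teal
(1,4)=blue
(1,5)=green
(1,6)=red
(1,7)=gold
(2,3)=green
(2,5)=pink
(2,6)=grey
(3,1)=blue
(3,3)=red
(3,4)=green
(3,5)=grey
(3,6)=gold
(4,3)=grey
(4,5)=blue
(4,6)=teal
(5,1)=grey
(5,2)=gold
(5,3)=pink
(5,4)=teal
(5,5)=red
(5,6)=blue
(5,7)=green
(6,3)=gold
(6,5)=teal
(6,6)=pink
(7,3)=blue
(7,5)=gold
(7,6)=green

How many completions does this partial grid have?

9

Round 2, table 1: eliminating its round and table leaves {red, gold, teal}.
Round 2, table 2: eliminating its round and table leaves {red, blue, teal}.
Round 2, table 4: eliminating its round and table leaves {red, gold}.
Round 2, table 7: eliminating its round and table leaves {red, blue, teal}.
Round 3, table 2: eliminating its round and table leaves {teal, pink}.
Round 3, table 7: eliminating its round and table leaves {teal, pink}.
Round 4, table 1: eliminating its round and table leaves {red, green, gold}.
Round 4, table 2: eliminating its round and table leaves {red, green, pink}.
Round 4, table 4: eliminating its round and table leaves {red, gold, pink}.
Round 4, table 7: eliminating its round and table leaves {red, pink}.
Round 6, table 1: eliminating its round and table leaves {red, green}.
Round 6, table 2: eliminating its round and table leaves {red, blue, green}.
Round 6, table 4: eliminating its round and table leaves {red, grey}.
Round 6, table 7: eliminating its round and table leaves {red, blue, grey}.
Round 7, table 1: eliminating its round and table leaves {red, teal}.
Round 7, table 2: eliminating its round and table leaves {red, teal, pink}.
Round 7, table 4: eliminating its round and table leaves {red, pink, grey}.
Round 7, table 7: eliminating its round and table leaves {red, teal, pink, grey}.
Enumerating the assignments across these blanks that avoid any round or table repeat gives 9 completions.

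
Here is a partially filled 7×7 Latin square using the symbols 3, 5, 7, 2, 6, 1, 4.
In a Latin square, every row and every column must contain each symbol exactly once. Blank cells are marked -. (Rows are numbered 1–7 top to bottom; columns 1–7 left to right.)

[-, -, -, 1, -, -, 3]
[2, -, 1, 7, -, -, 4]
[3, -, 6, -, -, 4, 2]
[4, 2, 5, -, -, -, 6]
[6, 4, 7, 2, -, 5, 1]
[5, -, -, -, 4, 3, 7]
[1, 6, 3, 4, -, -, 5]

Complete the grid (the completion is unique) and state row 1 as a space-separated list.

7 5 4 1 6 2 3

Row 1, column 1: row 1 has {3, 1} and column 1 has {3, 5, 2, 6, 1, 4}, leaving only 7.
Row 1, column 2: row 1 has {3, 7, 1} and column 2 has {2, 6, 4}, leaving only 5.
Row 2, column 2: row 2 has {7, 2, 1, 4} and column 2 has {5, 2, 6, 4}, leaving only 3.
Row 2, column 6: row 2 has {3, 7, 2, 1, 4} and column 6 has {3, 5, 4}, leaving only 6.
Row 1, column 6: row 1 has {3, 5, 7, 1} and column 6 has {3, 5, 6, 4}, leaving only 2.
Row 1, column 3: row 1 has {3, 5, 7, 2, 1} and column 3 has {3, 5, 7, 6, 1}, leaving only 4.
Row 1, column 5: row 1 has {3, 5, 7, 2, 1, 4} and column 5 has {4}, leaving only 6.
So row 1 reads: 7 5 4 1 6 2 3.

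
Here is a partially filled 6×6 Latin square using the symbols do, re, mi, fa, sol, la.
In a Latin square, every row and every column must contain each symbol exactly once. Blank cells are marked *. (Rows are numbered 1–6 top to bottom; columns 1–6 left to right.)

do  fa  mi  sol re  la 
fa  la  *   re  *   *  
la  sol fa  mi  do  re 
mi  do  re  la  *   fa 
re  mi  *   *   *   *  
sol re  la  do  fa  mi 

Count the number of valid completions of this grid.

Row 2, column 3: eliminating its row and column leaves {do, sol}.
Row 2, column 5: eliminating its row and column leaves {mi, sol}.
Row 2, column 6: eliminating its row and column leaves {do, sol}.
Row 4, column 5: eliminating its row and column leaves {sol}.
Row 5, column 3: eliminating its row and column leaves {do, sol}.
Row 5, column 4: eliminating its row and column leaves {fa}.
Row 5, column 5: eliminating its row and column leaves {sol, la}.
Row 5, column 6: eliminating its row and column leaves {do, sol}.
Enumerating the assignments across these blanks that avoid any row or column repeat gives 2 completions.

2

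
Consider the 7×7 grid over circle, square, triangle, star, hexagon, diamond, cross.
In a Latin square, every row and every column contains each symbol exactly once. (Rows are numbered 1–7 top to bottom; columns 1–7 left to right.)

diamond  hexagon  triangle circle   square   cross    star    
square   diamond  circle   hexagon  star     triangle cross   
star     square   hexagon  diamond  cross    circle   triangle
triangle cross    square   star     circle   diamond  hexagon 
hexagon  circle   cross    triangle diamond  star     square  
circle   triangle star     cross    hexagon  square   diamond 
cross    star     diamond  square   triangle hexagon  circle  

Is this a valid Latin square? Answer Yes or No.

Each row is a permutation of the 7 symbols, and so is each column.

Yes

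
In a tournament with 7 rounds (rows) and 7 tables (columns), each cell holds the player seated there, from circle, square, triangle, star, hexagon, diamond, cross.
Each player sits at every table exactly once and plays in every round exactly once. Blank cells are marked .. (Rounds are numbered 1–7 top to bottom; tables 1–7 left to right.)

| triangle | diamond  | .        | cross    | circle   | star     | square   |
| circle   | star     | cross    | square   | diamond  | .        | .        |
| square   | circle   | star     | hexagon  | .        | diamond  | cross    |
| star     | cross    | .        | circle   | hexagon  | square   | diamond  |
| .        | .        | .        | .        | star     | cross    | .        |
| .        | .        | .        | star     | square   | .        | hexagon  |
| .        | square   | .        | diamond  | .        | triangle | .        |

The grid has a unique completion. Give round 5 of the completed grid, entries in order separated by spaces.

diamond hexagon square triangle star cross circle

Round 5, table 4: round 5 has {star, cross} and table 4 has {circle, square, star, hexagon, diamond, cross}, leaving only triangle.
Round 5, table 2: round 5 has {triangle, star, cross} and table 2 has {circle, square, star, diamond, cross}, leaving only hexagon.
Round 5, table 1: round 5 has {triangle, star, hexagon, cross} and table 1 has {circle, square, triangle, star}, leaving only diamond.
Round 5, table 7: round 5 has {triangle, star, hexagon, diamond, cross} and table 7 has {square, hexagon, diamond, cross}, leaving only circle.
Round 5, table 3: round 5 has {circle, triangle, star, hexagon, diamond, cross} and table 3 has {star, cross}, leaving only square.
So round 5 reads: diamond hexagon square triangle star cross circle.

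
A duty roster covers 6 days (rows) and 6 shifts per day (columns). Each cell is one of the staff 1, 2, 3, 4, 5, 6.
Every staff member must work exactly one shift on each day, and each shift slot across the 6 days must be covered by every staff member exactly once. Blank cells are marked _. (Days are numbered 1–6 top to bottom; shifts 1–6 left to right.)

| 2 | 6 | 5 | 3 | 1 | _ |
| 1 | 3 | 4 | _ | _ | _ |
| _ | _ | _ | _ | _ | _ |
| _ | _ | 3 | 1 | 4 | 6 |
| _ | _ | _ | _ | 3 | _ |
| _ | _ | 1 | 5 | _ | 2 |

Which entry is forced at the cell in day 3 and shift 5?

Day 1, shift 6: day 1 has {1, 2, 3, 5, 6} and shift 6 has {2, 6}, leaving only 4.
Day 2, shift 6: day 2 has {1, 3, 4} and shift 6 has {2, 4, 6}, leaving only 5.
Day 4, shift 1: day 4 has {1, 3, 4, 6} and shift 1 has {1, 2}, leaving only 5.
Day 4, shift 2: day 4 has {1, 3, 4, 5, 6} and shift 2 has {3, 6}, leaving only 2.
Day 5, shift 6: day 5 has {3} and shift 6 has {2, 4, 5, 6}, leaving only 1.
Day 3, shift 6: day 3 has {} and shift 6 has {1, 2, 4, 5, 6}, leaving only 3.
Day 6, shift 2: day 6 has {1, 2, 5} and shift 2 has {2, 3, 6}, leaving only 4.
Day 5, shift 2: day 5 has {1, 3} and shift 2 has {2, 3, 4, 6}, leaving only 5.
Day 3, shift 2: day 3 has {3} and shift 2 has {2, 3, 4, 5, 6}, leaving only 1.
Day 6, shift 5: day 6 has {1, 2, 4, 5} and shift 5 has {1, 3, 4}, leaving only 6.
Day 2, shift 5: day 2 has {1, 3, 4, 5} and shift 5 has {1, 3, 4, 6}, leaving only 2.
Day 3 already has {1, 3} and shift 5 already has {1, 2, 3, 4, 6}, so day 3, shift 5 must be 5.

5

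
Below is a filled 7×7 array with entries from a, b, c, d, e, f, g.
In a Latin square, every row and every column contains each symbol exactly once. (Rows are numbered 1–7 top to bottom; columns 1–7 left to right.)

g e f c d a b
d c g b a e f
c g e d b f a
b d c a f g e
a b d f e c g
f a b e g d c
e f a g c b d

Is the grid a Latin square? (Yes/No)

Each row is a permutation of the 7 symbols, and so is each column.

Yes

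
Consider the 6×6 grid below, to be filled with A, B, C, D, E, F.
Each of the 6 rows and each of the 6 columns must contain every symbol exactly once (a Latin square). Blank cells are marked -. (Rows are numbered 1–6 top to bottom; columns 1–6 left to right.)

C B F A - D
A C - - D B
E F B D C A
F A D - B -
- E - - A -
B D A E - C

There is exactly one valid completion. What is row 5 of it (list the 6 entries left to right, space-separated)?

D E C B A F

Row 5, column 1: row 5 has {A, E} and column 1 has {A, B, C, E, F}, leaving only D.
Row 5, column 3: row 5 has {A, D, E} and column 3 has {A, B, D, F}, leaving only C.
Row 5, column 6: row 5 has {A, C, D, E} and column 6 has {A, B, C, D}, leaving only F.
Row 5, column 4: row 5 has {A, C, D, E, F} and column 4 has {A, D, E}, leaving only B.
So row 5 reads: D E C B A F.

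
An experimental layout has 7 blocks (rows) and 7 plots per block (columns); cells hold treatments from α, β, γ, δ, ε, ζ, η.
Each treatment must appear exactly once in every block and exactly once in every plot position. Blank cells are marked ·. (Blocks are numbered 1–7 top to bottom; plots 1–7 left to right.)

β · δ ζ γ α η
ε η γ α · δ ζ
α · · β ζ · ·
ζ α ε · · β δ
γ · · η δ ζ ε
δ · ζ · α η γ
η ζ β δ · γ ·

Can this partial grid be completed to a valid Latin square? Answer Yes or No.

No

Block 3, plot 7: block 3 together with plot 7 already contain {α, β, γ, δ, ε, ζ, η} — every symbol — so nothing can go there. The grid has no valid completion.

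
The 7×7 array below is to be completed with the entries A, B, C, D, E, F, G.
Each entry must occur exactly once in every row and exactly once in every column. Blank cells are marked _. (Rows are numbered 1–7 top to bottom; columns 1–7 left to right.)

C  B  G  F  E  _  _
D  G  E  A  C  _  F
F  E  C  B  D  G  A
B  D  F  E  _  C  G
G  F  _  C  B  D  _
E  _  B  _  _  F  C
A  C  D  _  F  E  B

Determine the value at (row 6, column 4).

Row 1, column 6: row 1 has {B, C, E, F, G} and column 6 has {C, D, E, F, G}, leaving only A.
Row 1, column 7: row 1 has {A, B, C, E, F, G} and column 7 has {A, B, C, F, G}, leaving only D.
Row 2, column 6: row 2 has {A, C, D, E, F, G} and column 6 has {A, C, D, E, F, G}, leaving only B.
Row 4, column 5: row 4 has {B, C, D, E, F, G} and column 5 has {B, C, D, E, F}, leaving only A.
Row 5, column 3: row 5 has {B, C, D, F, G} and column 3 has {B, C, D, E, F, G}, leaving only A.
Row 5, column 7: row 5 has {A, B, C, D, F, G} and column 7 has {A, B, C, D, F, G}, leaving only E.
Row 6, column 2: row 6 has {B, C, E, F} and column 2 has {B, C, D, E, F, G}, leaving only A.
Row 6, column 5: row 6 has {A, B, C, E, F} and column 5 has {A, B, C, D, E, F}, leaving only G.
Row 6 already has {A, B, C, E, F, G} and column 4 already has {A, B, C, E, F}, so row 6, column 4 must be D.

D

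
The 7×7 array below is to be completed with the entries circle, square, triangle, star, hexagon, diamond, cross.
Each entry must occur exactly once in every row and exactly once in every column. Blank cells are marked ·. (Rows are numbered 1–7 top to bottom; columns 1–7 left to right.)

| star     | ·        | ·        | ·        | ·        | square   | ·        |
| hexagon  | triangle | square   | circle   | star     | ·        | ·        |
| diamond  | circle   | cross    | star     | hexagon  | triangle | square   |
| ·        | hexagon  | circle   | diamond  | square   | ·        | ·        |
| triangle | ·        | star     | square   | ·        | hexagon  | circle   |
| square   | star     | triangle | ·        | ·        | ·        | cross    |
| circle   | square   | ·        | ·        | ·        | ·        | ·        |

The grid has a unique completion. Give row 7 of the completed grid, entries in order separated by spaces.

Row 2, column 7: row 2 has {circle, square, triangle, star, hexagon} and column 7 has {circle, square, cross}, leaving only diamond.
Row 2, column 6: row 2 has {circle, square, triangle, star, hexagon, diamond} and column 6 has {square, triangle, hexagon}, leaving only cross.
Row 4, column 1: row 4 has {circle, square, hexagon, diamond} and column 1 has {circle, square, triangle, star, hexagon, diamond}, leaving only cross.
Row 4, column 6: row 4 has {circle, square, hexagon, diamond, cross} and column 6 has {square, triangle, hexagon, cross}, leaving only star.
Row 7, column 6: row 7 has {circle, square} and column 6 has {square, triangle, star, hexagon, cross}, leaving only diamond.
Row 7, column 3: row 7 has {circle, square, diamond} and column 3 has {circle, square, triangle, star, cross}, leaving only hexagon.
Row 1, column 3: row 1 has {square, star} and column 3 has {circle, square, triangle, star, hexagon, cross}, leaving only diamond.
Row 1, column 2: row 1 has {square, star, diamond} and column 2 has {circle, square, triangle, star, hexagon}, leaving only cross.
Row 4, column 7: row 4 has {circle, square, star, hexagon, diamond, cross} and column 7 has {circle, square, diamond, cross}, leaving only triangle.
Row 7, column 7: row 7 has {circle, square, hexagon, diamond} and column 7 has {circle, square, triangle, diamond, cross}, leaving only star.
Row 1, column 7: row 1 has {square, star, diamond, cross} and column 7 has {circle, square, triangle, star, diamond, cross}, leaving only hexagon.
Row 1, column 4: row 1 has {square, star, hexagon, diamond, cross} and column 4 has {circle, square, star, diamond}, leaving only triangle.
Row 7, column 4: row 7 has {circle, square, star, hexagon, diamond} and column 4 has {circle, square, triangle, star, diamond}, leaving only cross.
Row 7, column 5: row 7 has {circle, square, star, hexagon, diamond, cross} and column 5 has {square, star, hexagon}, leaving only triangle.
So row 7 reads: circle square hexagon cross triangle diamond star.

circle square hexagon cross triangle diamond star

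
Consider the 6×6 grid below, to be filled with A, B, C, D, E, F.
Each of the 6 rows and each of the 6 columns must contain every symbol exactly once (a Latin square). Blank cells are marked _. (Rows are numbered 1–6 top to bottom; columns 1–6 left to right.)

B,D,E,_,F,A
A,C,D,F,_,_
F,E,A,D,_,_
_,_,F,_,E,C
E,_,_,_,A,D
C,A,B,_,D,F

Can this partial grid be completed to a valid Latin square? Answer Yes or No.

No row or column among the givens repeats a symbol, and propagating forced cells runs into no contradiction.
One valid completion exists (for instance, B D E C F A / A C D F B E / F E A D C B / D B F A E C / E F C B A D / C A B E D F).

Yes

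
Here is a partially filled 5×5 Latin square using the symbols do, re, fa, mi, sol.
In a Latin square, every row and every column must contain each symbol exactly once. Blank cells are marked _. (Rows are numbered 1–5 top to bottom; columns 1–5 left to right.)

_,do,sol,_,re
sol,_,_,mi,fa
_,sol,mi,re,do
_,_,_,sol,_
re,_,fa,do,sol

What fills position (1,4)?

fa

Row 1 already has {do, re, sol} and column 4 already has {do, re, mi, sol}, so row 1, column 4 must be fa.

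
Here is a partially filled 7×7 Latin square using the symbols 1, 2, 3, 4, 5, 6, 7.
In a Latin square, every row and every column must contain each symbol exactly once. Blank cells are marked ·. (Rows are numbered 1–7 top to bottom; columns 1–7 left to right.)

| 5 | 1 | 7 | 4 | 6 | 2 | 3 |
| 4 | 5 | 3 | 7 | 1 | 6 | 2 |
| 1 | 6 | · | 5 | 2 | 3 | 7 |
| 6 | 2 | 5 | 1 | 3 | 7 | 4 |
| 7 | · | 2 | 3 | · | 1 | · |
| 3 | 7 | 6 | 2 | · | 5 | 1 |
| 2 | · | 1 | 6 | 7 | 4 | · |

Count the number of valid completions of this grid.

Row 3, column 3: eliminating its row and column leaves {4}.
Row 5, column 2: eliminating its row and column leaves {4}.
Row 5, column 5: eliminating its row and column leaves {4, 5}.
Row 5, column 7: eliminating its row and column leaves {5, 6}.
Row 6, column 5: eliminating its row and column leaves {4}.
Row 7, column 2: eliminating its row and column leaves {3}.
Row 7, column 7: eliminating its row and column leaves {5}.
Only one assignment across all blanks avoids any row or column repeat, giving 1 completion.

1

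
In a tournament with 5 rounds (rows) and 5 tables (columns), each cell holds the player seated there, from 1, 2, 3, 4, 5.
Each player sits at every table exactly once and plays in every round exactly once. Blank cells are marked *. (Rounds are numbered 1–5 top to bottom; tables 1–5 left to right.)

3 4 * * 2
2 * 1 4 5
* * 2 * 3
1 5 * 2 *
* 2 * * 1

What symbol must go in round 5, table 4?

Round 1, table 3: round 1 has {2, 3, 4} and table 3 has {1, 2}, leaving only 5.
Round 1, table 4: round 1 has {2, 3, 4, 5} and table 4 has {2, 4}, leaving only 1.
Round 2, table 2: round 2 has {1, 2, 4, 5} and table 2 has {2, 4, 5}, leaving only 3.
Round 3, table 2: round 3 has {2, 3} and table 2 has {2, 3, 4, 5}, leaving only 1.
Round 3, table 4: round 3 has {1, 2, 3} and table 4 has {1, 2, 4}, leaving only 5.
Round 5 already has {1, 2} and table 4 already has {1, 2, 4, 5}, so round 5, table 4 must be 3.

3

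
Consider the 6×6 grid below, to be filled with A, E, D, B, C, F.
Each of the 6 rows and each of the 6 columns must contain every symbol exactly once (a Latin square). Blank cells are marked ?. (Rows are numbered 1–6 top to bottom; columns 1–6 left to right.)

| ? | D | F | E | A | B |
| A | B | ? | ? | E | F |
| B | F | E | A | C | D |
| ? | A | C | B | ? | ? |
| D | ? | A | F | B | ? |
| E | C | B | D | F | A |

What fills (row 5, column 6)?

Row 1, column 1: row 1 has {A, E, D, B, F} and column 1 has {A, E, D, B}, leaving only C.
Row 2, column 3: row 2 has {A, E, B, F} and column 3 has {A, E, B, C, F}, leaving only D.
Row 2, column 4: row 2 has {A, E, D, B, F} and column 4 has {A, E, D, B, F}, leaving only C.
Row 4, column 1: row 4 has {A, B, C} and column 1 has {A, E, D, B, C}, leaving only F.
Row 4, column 5: row 4 has {A, B, C, F} and column 5 has {A, E, B, C, F}, leaving only D.
Row 4, column 6: row 4 has {A, D, B, C, F} and column 6 has {A, D, B, F}, leaving only E.
Row 5 already has {A, D, B, F} and column 6 already has {A, E, D, B, F}, so row 5, column 6 must be C.

C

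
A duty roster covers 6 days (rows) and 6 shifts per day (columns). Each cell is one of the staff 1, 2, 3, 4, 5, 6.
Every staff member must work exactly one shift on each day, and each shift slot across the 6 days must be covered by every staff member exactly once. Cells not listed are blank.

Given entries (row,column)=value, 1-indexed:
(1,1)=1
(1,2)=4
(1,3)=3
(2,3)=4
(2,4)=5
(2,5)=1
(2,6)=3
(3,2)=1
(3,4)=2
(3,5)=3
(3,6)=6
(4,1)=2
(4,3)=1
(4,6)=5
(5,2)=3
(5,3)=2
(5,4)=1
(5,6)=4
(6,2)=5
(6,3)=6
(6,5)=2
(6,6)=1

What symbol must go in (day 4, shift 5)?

4

Day 1, shift 4: day 1 has {1, 3, 4} and shift 4 has {1, 2, 5}, leaving only 6.
Day 1, shift 5: day 1 has {1, 3, 4, 6} and shift 5 has {1, 2, 3}, leaving only 5.
Day 1, shift 6: day 1 has {1, 3, 4, 5, 6} and shift 6 has {1, 3, 4, 5, 6}, leaving only 2.
Day 2, shift 1: day 2 has {1, 3, 4, 5} and shift 1 has {1, 2}, leaving only 6.
Day 2, shift 2: day 2 has {1, 3, 4, 5, 6} and shift 2 has {1, 3, 4, 5}, leaving only 2.
Day 3, shift 3: day 3 has {1, 2, 3, 6} and shift 3 has {1, 2, 3, 4, 6}, leaving only 5.
Day 3, shift 1: day 3 has {1, 2, 3, 5, 6} and shift 1 has {1, 2, 6}, leaving only 4.
Day 4, shift 2: day 4 has {1, 2, 5} and shift 2 has {1, 2, 3, 4, 5}, leaving only 6.
Day 4 already has {1, 2, 5, 6} and shift 5 already has {1, 2, 3, 5}, so day 4, shift 5 must be 4.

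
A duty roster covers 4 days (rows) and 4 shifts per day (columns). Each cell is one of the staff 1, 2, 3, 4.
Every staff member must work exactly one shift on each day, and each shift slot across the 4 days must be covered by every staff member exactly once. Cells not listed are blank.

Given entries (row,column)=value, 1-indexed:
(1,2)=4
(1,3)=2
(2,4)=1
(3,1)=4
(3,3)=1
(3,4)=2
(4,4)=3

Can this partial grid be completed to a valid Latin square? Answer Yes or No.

Day 1, shift 4: day 1 together with shift 4 already contain {1, 2, 3, 4} — every symbol — so nothing can go there. The grid has no valid completion.

No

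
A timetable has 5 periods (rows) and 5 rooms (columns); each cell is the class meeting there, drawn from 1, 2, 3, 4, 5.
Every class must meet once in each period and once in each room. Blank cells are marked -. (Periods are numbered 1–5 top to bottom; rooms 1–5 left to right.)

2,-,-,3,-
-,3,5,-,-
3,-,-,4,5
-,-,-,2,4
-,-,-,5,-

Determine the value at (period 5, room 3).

2

Period 1, room 5: period 1 has {2, 3} and room 5 has {4, 5}, leaving only 1.
Period 1, room 3: period 1 has {1, 2, 3} and room 3 has {5}, leaving only 4.
Period 1, room 2: period 1 has {1, 2, 3, 4} and room 2 has {3}, leaving only 5.
Period 2, room 4: period 2 has {3, 5} and room 4 has {2, 3, 4, 5}, leaving only 1.
Period 2, room 1: period 2 has {1, 3, 5} and room 1 has {2, 3}, leaving only 4.
Period 2, room 5: period 2 has {1, 3, 4, 5} and room 5 has {1, 4, 5}, leaving only 2.
Period 4, room 2: period 4 has {2, 4} and room 2 has {3, 5}, leaving only 1.
Period 3, room 2: period 3 has {3, 4, 5} and room 2 has {1, 3, 5}, leaving only 2.
Period 3, room 3: period 3 has {2, 3, 4, 5} and room 3 has {4, 5}, leaving only 1.
Period 4, room 1: period 4 has {1, 2, 4} and room 1 has {2, 3, 4}, leaving only 5.
Period 4, room 3: period 4 has {1, 2, 4, 5} and room 3 has {1, 4, 5}, leaving only 3.
Period 5 already has {5} and room 3 already has {1, 3, 4, 5}, so period 5, room 3 must be 2.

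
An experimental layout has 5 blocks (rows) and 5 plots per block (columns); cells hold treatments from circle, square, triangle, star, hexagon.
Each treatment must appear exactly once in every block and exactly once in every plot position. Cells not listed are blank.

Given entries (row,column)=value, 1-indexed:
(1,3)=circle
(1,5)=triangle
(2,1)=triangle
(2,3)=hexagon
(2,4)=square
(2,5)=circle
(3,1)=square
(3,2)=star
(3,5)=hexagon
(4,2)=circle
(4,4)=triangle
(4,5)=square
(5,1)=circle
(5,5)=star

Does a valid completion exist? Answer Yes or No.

No

Block 2, plot 2: block 2 together with plot 2 already contain {circle, square, triangle, star, hexagon} — every symbol — so nothing can go there. The grid has no valid completion.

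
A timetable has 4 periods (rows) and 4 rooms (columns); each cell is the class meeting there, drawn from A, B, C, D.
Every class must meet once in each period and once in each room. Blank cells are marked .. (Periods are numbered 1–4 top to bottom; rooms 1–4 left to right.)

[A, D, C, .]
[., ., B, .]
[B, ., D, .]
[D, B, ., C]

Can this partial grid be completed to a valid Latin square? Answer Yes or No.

Yes

No period or room among the givens repeats a symbol, and propagating forced cells runs into no contradiction.
One valid completion exists (for instance, A D C B / C A B D / B C D A / D B A C).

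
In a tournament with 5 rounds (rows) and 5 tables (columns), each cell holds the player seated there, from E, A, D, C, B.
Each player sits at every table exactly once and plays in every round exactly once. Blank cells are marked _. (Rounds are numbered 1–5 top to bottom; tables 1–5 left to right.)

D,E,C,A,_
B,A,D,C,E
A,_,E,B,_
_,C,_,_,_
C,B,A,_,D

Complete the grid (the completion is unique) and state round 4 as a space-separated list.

Round 4, table 1: round 4 has {C} and table 1 has {A, D, C, B}, leaving only E.
Round 4, table 3: round 4 has {E, C} and table 3 has {E, A, D, C}, leaving only B.
Round 4, table 4: round 4 has {E, C, B} and table 4 has {A, C, B}, leaving only D.
Round 4, table 5: round 4 has {E, D, C, B} and table 5 has {E, D}, leaving only A.
So round 4 reads: E C B D A.

E C B D A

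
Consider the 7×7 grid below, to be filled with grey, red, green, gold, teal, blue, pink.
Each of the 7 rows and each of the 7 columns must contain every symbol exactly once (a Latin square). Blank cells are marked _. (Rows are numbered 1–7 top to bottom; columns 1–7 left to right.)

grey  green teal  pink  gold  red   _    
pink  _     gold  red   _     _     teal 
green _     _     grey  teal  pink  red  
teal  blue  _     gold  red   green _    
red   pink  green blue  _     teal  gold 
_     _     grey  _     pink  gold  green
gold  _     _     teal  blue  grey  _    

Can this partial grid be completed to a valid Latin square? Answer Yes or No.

Row 6, column 4: row 6 together with column 4 already contain {grey, red, green, gold, teal, blue, pink} — every symbol — so nothing can go there. The grid has no valid completion.

No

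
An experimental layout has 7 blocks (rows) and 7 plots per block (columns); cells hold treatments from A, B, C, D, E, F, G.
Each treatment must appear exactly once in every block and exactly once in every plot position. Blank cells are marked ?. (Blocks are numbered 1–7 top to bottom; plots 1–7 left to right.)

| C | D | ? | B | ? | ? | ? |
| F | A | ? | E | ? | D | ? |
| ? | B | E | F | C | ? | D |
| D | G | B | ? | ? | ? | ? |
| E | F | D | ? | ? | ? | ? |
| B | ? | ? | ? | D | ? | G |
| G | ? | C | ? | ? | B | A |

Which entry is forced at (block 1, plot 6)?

F

Block 2, plot 3: block 2 has {A, D, E, F} and plot 3 has {B, C, D, E}, leaving only G.
Block 2, plot 5: block 2 has {A, D, E, F, G} and plot 5 has {C, D}, leaving only B.
Block 2, plot 7: block 2 has {A, B, D, E, F, G} and plot 7 has {A, D, G}, leaving only C.
Block 3, plot 1: block 3 has {B, C, D, E, F} and plot 1 has {B, C, D, E, F, G}, leaving only A.
Block 3, plot 6: block 3 has {A, B, C, D, E, F} and plot 6 has {B, D}, leaving only G.
Block 5, plot 7: block 5 has {D, E, F} and plot 7 has {A, C, D, G}, leaving only B.
Block 7, plot 2: block 7 has {A, B, C, G} and plot 2 has {A, B, D, F, G}, leaving only E.
Block 6, plot 2: block 6 has {B, D, G} and plot 2 has {A, B, D, E, F, G}, leaving only C.
Block 6, plot 4: block 6 has {B, C, D, G} and plot 4 has {B, E, F}, leaving only A.
Block 4, plot 4: block 4 has {B, D, G} and plot 4 has {A, B, E, F}, leaving only C.
Block 5, plot 4: block 5 has {B, D, E, F} and plot 4 has {A, B, C, E, F}, leaving only G.
Block 5, plot 5: block 5 has {B, D, E, F, G} and plot 5 has {B, C, D}, leaving only A.
Block 5, plot 6: block 5 has {A, B, D, E, F, G} and plot 6 has {B, D, G}, leaving only C.
Block 6, plot 3: block 6 has {A, B, C, D, G} and plot 3 has {B, C, D, E, G}, leaving only F.
Block 1, plot 3: block 1 has {B, C, D} and plot 3 has {B, C, D, E, F, G}, leaving only A.
Block 6, plot 6: block 6 has {A, B, C, D, F, G} and plot 6 has {B, C, D, G}, leaving only E.
Block 1 already has {A, B, C, D} and plot 6 already has {B, C, D, E, G}, so block 1, plot 6 must be F.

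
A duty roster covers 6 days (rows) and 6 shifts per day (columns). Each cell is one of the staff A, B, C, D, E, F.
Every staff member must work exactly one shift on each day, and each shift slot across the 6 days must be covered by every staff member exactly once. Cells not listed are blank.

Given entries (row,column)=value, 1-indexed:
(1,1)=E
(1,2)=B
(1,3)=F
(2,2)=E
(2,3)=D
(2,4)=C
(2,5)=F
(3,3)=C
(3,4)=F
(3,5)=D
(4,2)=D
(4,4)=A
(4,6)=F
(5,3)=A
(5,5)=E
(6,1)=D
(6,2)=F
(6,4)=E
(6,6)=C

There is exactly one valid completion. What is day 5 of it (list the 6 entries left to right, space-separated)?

Day 5, shift 2: day 5 has {A, E} and shift 2 has {B, D, E, F}, leaving only C.
Day 1, shift 4: day 1 has {B, E, F} and shift 4 has {A, C, E, F}, leaving only D.
Day 5, shift 4: day 5 has {A, C, E} and shift 4 has {A, C, D, E, F}, leaving only B.
Day 5, shift 1: day 5 has {A, B, C, E} and shift 1 has {D, E}, leaving only F.
Day 5, shift 6: day 5 has {A, B, C, E, F} and shift 6 has {C, F}, leaving only D.
So day 5 reads: F C A B E D.

F C A B E D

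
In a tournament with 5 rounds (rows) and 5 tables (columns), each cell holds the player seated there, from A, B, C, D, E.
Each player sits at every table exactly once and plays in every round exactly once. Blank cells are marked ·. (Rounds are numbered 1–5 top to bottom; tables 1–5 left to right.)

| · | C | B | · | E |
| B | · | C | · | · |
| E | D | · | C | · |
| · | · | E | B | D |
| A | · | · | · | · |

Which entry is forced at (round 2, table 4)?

Round 1, table 1: round 1 has {B, C, E} and table 1 has {A, B, E}, leaving only D.
Round 1, table 4: round 1 has {B, C, D, E} and table 4 has {B, C}, leaving only A.
Round 2, table 5: round 2 has {B, C} and table 5 has {D, E}, leaving only A.
Round 2, table 2: round 2 has {A, B, C} and table 2 has {C, D}, leaving only E.
Round 2 already has {A, B, C, E} and table 4 already has {A, B, C}, so round 2, table 4 must be D.

D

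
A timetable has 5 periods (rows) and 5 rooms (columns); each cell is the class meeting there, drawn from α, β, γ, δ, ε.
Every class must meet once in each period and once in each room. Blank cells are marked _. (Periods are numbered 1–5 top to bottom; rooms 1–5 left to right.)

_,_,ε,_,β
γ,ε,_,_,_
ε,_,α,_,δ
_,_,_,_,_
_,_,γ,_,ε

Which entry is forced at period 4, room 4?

ε

Period 2, room 5: period 2 has {γ, ε} and room 5 has {β, δ, ε}, leaving only α.
Period 4, room 5: period 4 has {} and room 5 has {α, β, δ, ε}, leaving only γ.
Period 4, room 4 is narrowed to {α, β, δ, ε}.
If it were α, propagating the remaining blanks reaches a contradiction.
If it were β, then period 5, room 4 would be left with no valid symbol.
If it were δ, then period 5, room 4 would be left with no valid symbol.
So period 4, room 4 must be ε.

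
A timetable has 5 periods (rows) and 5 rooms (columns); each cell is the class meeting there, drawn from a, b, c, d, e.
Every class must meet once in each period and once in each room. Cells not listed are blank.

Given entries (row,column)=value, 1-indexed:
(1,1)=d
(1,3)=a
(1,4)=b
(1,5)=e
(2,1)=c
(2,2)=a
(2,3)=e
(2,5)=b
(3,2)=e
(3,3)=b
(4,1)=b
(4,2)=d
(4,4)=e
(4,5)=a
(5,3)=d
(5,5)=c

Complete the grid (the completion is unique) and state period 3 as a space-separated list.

Period 3, room 1: period 3 has {b, e} and room 1 has {b, c, d}, leaving only a.
Period 3, room 5: period 3 has {a, b, e} and room 5 has {a, b, c, e}, leaving only d.
Period 3, room 4: period 3 has {a, b, d, e} and room 4 has {b, e}, leaving only c.
So period 3 reads: a e b c d.

a e b c d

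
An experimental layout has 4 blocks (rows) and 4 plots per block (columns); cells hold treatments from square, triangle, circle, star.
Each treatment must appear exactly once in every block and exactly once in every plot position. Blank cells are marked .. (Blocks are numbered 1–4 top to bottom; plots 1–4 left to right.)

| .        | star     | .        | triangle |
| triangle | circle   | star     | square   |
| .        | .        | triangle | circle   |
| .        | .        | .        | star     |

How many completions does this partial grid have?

2

Block 1, plot 1: eliminating its block and plot leaves {square, circle}.
Block 1, plot 3: eliminating its block and plot leaves {square, circle}.
Block 3, plot 1: eliminating its block and plot leaves {square, star}.
Block 3, plot 2: eliminating its block and plot leaves {square}.
Block 4, plot 1: eliminating its block and plot leaves {square, circle}.
Block 4, plot 2: eliminating its block and plot leaves {square, triangle}.
Block 4, plot 3: eliminating its block and plot leaves {square, circle}.
Enumerating the assignments across these blanks that avoid any block or plot repeat gives 2 completions.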